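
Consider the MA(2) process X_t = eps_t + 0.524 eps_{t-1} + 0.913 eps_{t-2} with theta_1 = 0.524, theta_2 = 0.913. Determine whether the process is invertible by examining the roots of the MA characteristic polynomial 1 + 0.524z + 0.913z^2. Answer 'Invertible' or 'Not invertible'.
\text{Invertible}

The MA(q) characteristic polynomial is P(z) = 1 + 0.524z + 0.913z^2.
Invertibility requires all roots to lie outside the unit circle, i.e. |z| > 1 for every root.
Set 1 + (0.524) z + (0.913) z^2 = 0, i.e. a z^2 + b z + c = 0 with a = 0.913, b = 0.524, c = 1.
Discriminant D = b^2 - 4ac = (0.524)^2 - 4*(0.913)*1 = 0.274576 - (3.652) = -3.377424.
D < 0, so the roots are the complex-conjugate pair z = (-b +/- i sqrt(-D)) / (2a) = -0.287 +/- 1.0064i.
For a conjugate pair |z|^2 = z * conj(z) = (product of roots) = c/a = 1/(0.913) = 1.09529, so |z| = sqrt(1.09529) = 1.0466 for both roots.
Moduli of all roots: 1.0466, 1.0466.
All moduli strictly greater than 1? Yes.
Verdict: Invertible.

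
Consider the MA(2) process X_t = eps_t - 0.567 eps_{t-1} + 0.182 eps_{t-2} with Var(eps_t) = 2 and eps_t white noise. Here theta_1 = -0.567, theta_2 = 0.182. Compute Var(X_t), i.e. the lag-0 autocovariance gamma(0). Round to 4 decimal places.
\gamma(0) = 2.7092

For an MA(q) process X_t = eps_t + sum_i theta_i eps_{t-i} with
Var(eps_t) = sigma^2, the variance is
  gamma(0) = sigma^2 * (1 + sum_i theta_i^2).
  sum_i theta_i^2 = (-0.567)^2 + (0.182)^2 = 0.321489 + 0.033124 = 0.354613.
  gamma(0) = 2 * (1 + 0.354613) = 2 * 1.354613 = 2.709226, which rounds to 2.7092.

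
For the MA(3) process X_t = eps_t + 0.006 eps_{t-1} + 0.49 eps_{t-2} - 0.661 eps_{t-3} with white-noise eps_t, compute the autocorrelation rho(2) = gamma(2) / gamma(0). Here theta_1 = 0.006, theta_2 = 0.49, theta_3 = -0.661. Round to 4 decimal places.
\rho(2) = 0.2898

For an MA(q) process with theta_0 = 1, the autocovariance is
  gamma(k) = sigma^2 * sum_{i=0..q-k} theta_i * theta_{i+k},
and rho(k) = gamma(k) / gamma(0). Sigma^2 cancels.
  numerator   = (1)*(0.49) + (0.006)*(-0.661) = 0.486034.
  denominator = (1)^2 + (0.006)^2 + (0.49)^2 + (-0.661)^2 = 1.677057.
  rho(2) = 0.486034 / 1.677057 = 0.2898.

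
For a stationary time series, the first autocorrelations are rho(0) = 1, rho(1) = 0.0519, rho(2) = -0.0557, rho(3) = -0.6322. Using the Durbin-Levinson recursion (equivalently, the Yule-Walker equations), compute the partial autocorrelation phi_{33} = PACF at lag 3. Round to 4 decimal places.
\phi_{33} = -0.6300

The PACF at lag k is phi_{kk}, the last component of the solution
to the Yule-Walker system G_k phi = r_k where
  (G_k)_{ij} = rho(|i - j|), (r_k)_i = rho(i), i,j = 1..k.
Equivalently, Durbin-Levinson gives phi_{kk} iteratively:
  phi_{11} = rho(1)
  phi_{kk} = [rho(k) - sum_{j=1..k-1} phi_{k-1,j} rho(k-j)]
            / [1 - sum_{j=1..k-1} phi_{k-1,j} rho(j)],
  phi_{k,j} = phi_{k-1,j} - phi_{kk} phi_{k-1,k-j},  j = 1..k-1.
Step k = 1:
  phi_11 = rho(1) = 0.0519.
Step k = 2:
  phi_22 = [rho(2) - phi_11 rho(1)] / [1 - phi_11 rho(1)] = [-0.0557 - (0.0519)(0.0519)] / [1 - (0.0519)(0.0519)]
         = -0.05839361 / 0.99730639 = -0.058551.
  Update: phi_21 = phi_11 - phi_22 phi_11 = 0.0519 - (-0.058551)(0.0519) = 0.054939.
Step k = 3:
  phi_33 = [rho(3) - phi_21 rho(2) - phi_22 rho(1)] / [1 - phi_21 rho(1) - phi_22 rho(2)]
    numerator   = -0.6322 - (0.054939)(-0.0557) - (-0.058551)(0.0519) = -0.62610109
    denominator = 1 - (0.054939)(0.0519) - (-0.058551)(-0.0557) = 0.99388737
  phi_33 = -0.62610109 / 0.99388737 = -0.63.
Therefore phi_{33} = -0.6300.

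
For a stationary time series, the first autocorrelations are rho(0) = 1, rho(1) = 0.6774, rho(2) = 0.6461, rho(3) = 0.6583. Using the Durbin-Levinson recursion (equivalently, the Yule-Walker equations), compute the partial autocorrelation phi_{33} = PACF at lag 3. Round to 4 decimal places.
\phi_{33} = 0.2890

The PACF at lag k is phi_{kk}, the last component of the solution
to the Yule-Walker system G_k phi = r_k where
  (G_k)_{ij} = rho(|i - j|), (r_k)_i = rho(i), i,j = 1..k.
Equivalently, Durbin-Levinson gives phi_{kk} iteratively:
  phi_{11} = rho(1)
  phi_{kk} = [rho(k) - sum_{j=1..k-1} phi_{k-1,j} rho(k-j)]
            / [1 - sum_{j=1..k-1} phi_{k-1,j} rho(j)],
  phi_{k,j} = phi_{k-1,j} - phi_{kk} phi_{k-1,k-j},  j = 1..k-1.
Step k = 1:
  phi_11 = rho(1) = 0.6774.
Step k = 2:
  phi_22 = [rho(2) - phi_11 rho(1)] / [1 - phi_11 rho(1)] = [0.6461 - (0.6774)(0.6774)] / [1 - (0.6774)(0.6774)]
         = 0.18722924 / 0.54112924 = 0.345997.
  Update: phi_21 = phi_11 - phi_22 phi_11 = 0.6774 - (0.345997)(0.6774) = 0.443021.
Step k = 3:
  phi_33 = [rho(3) - phi_21 rho(2) - phi_22 rho(1)] / [1 - phi_21 rho(1) - phi_22 rho(2)]
    numerator   = 0.6583 - (0.443021)(0.6461) - (0.345997)(0.6774) = 0.13768529
    denominator = 1 - (0.443021)(0.6774) - (0.345997)(0.6461) = 0.47634843
  phi_33 = 0.13768529 / 0.47634843 = 0.289.
Therefore phi_{33} = 0.2890.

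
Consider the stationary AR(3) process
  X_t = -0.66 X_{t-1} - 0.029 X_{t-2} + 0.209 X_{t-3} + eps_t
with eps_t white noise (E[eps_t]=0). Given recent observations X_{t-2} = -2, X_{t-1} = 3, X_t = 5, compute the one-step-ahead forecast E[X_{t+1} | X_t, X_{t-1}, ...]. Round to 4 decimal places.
E[X_{t+1} \mid \mathcal F_t] = -3.8050

For an AR(p) model X_t = c + sum_i phi_i X_{t-i} + eps_t, the
one-step-ahead conditional mean is
  E[X_{t+1} | X_t, ...] = c + sum_i phi_i X_{t+1-i}.
Substitute known values:
  E[X_{t+1} | ...] = (-0.66) * (5) + (-0.029) * (3) + (0.209) * (-2)
                   = -3.8050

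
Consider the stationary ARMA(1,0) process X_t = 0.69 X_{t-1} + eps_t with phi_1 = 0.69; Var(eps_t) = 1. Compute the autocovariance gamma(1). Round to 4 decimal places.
\gamma(1) = 1.3170

Multiply the model equation by X_{t-k} and take expectations. With theta_0 = psi_0 = 1 and psi_j the MA(infinity) weights, this gives
  gamma(k) - sum_i phi_i gamma(k-i) = c_k,
  c_k = sigma^2 * sum_{j=k..q} theta_j psi_{j-k}   (c_k = 0 for k > q),
using gamma(-m) = gamma(m).
Pure AR (q = 0): c_0 = sigma^2 = 1, c_k = 0 for k >= 1.
Equations for k = 0 and k = 1 (AR order 1):
  gamma(0) = phi_1 gamma(1) + c_0
  gamma(1) = phi_1 gamma(0) + c_1
Substituting the second into the first: gamma(0) (1 - phi_1^2) = c_0 + phi_1 c_1, so
  gamma(0) = c_0 / (1 - phi_1^2) = 1 / (1 - (0.69)^2) = 1 / 0.5239 = 1.908761.
  gamma(1) = phi_1 gamma(0) = (0.69)(1.908761) = 1.317045.
Therefore gamma(1) = 1.3170 (to 4 decimal places).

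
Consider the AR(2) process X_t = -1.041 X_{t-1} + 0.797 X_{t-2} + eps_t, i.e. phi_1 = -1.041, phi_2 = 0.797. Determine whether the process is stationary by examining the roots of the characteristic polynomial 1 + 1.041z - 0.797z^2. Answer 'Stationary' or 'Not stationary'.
\text{Not stationary}

The AR(p) characteristic polynomial is P(z) = 1 + 1.041z - 0.797z^2.
Stationarity requires all roots to lie outside the unit circle, i.e. |z| > 1 for every root.
Set 1 + (1.041) z + (-0.797) z^2 = 0, i.e. a z^2 + b z + c = 0 with a = -0.797, b = 1.041, c = 1.
Discriminant D = b^2 - 4ac = (1.041)^2 - 4*(-0.797)*1 = 1.083681 - (-3.188) = 4.271681.
D >= 0, so the roots are real: z = (-b +/- sqrt(D)) / (2a) = (-1.041 +/- 2.066805) / (-1.594).
  z_1 = (-1.041 + 2.066805) / (-1.594) = -0.6435,   |z_1| = 0.6435.
  z_2 = (-1.041 - 2.066805) / (-1.594) = 1.9497,   |z_2| = 1.9497.
Moduli of all roots: 0.6435, 1.9497.
All moduli strictly greater than 1? No.
Verdict: Not stationary.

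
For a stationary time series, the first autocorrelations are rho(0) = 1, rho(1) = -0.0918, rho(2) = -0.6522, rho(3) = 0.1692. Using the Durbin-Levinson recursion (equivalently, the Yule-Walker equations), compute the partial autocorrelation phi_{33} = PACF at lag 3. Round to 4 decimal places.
\phi_{33} = 0.0150

The PACF at lag k is phi_{kk}, the last component of the solution
to the Yule-Walker system G_k phi = r_k where
  (G_k)_{ij} = rho(|i - j|), (r_k)_i = rho(i), i,j = 1..k.
Equivalently, Durbin-Levinson gives phi_{kk} iteratively:
  phi_{11} = rho(1)
  phi_{kk} = [rho(k) - sum_{j=1..k-1} phi_{k-1,j} rho(k-j)]
            / [1 - sum_{j=1..k-1} phi_{k-1,j} rho(j)],
  phi_{k,j} = phi_{k-1,j} - phi_{kk} phi_{k-1,k-j},  j = 1..k-1.
Step k = 1:
  phi_11 = rho(1) = -0.0918.
Step k = 2:
  phi_22 = [rho(2) - phi_11 rho(1)] / [1 - phi_11 rho(1)] = [-0.6522 - (-0.0918)(-0.0918)] / [1 - (-0.0918)(-0.0918)]
         = -0.66062724 / 0.99157276 = -0.666242.
  Update: phi_21 = phi_11 - phi_22 phi_11 = -0.0918 - (-0.666242)(-0.0918) = -0.152961.
Step k = 3:
  phi_33 = [rho(3) - phi_21 rho(2) - phi_22 rho(1)] / [1 - phi_21 rho(1) - phi_22 rho(2)]
    numerator   = 0.1692 - (-0.152961)(-0.6522) - (-0.666242)(-0.0918) = 0.00827784
    denominator = 1 - (-0.152961)(-0.0918) - (-0.666242)(-0.6522) = 0.55143527
  phi_33 = 0.00827784 / 0.55143527 = 0.015.
Therefore phi_{33} = 0.0150.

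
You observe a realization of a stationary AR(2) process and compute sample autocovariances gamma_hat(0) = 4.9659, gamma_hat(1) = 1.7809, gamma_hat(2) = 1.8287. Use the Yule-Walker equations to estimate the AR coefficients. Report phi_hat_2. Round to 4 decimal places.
\hat\phi_{2} = 0.2750

The Yule-Walker equations for an AR(p) process read, in matrix form,
  Gamma_p phi = r_p,   with   (Gamma_p)_{ij} = gamma(|i - j|),
                       (r_p)_i = gamma(i),   i,j = 1..p.
Substitute the sample gammas (Toeplitz matrix and right-hand side of size 2):
  Gamma_p = [[4.9659, 1.7809], [1.7809, 4.9659]]
  r_p     = [1.7809, 1.8287]
Written out:
  4.9659 phi_1 + 1.7809 phi_2 = 1.7809
  1.7809 phi_1 + 4.9659 phi_2 = 1.8287
Solve by Cramer's rule:
  det = gamma(0)^2 - gamma(1)^2 = (4.9659)^2 - (1.7809)^2 = 24.66016281 - 3.17160481 = 21.488558
  phi_hat_1 = [gamma(1) gamma(0) - gamma(1) gamma(2)] / det = [(1.7809)(4.9659) - (1.7809)(1.8287)] / 21.488558 = 5.58703948 / 21.488558 = 0.26
  phi_hat_2 = [gamma(0) gamma(2) - gamma(1)^2] / det = [(4.9659)(1.8287) - (1.7809)^2] / 21.488558 = 5.90953652 / 21.488558 = 0.275
So phi_hat = [0.2600, 0.2750].
Therefore phi_hat_2 = 0.2750.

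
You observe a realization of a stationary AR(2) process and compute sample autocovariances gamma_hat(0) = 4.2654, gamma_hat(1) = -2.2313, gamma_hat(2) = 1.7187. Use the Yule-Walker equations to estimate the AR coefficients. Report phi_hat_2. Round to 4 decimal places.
\hat\phi_{2} = 0.1780

The Yule-Walker equations for an AR(p) process read, in matrix form,
  Gamma_p phi = r_p,   with   (Gamma_p)_{ij} = gamma(|i - j|),
                       (r_p)_i = gamma(i),   i,j = 1..p.
Substitute the sample gammas (Toeplitz matrix and right-hand side of size 2):
  Gamma_p = [[4.2654, -2.2313], [-2.2313, 4.2654]]
  r_p     = [-2.2313, 1.7187]
Written out:
  4.2654 phi_1 - 2.2313 phi_2 = -2.2313
  -2.2313 phi_1 + 4.2654 phi_2 = 1.7187
Solve by Cramer's rule:
  det = gamma(0)^2 - gamma(1)^2 = (4.2654)^2 - (-2.2313)^2 = 18.19363716 - 4.97869969 = 13.21493747
  phi_hat_1 = [gamma(1) gamma(0) - gamma(1) gamma(2)] / det = [(-2.2313)(4.2654) - (-2.2313)(1.7187)] / 13.21493747 = -5.68245171 / 13.21493747 = -0.43
  phi_hat_2 = [gamma(0) gamma(2) - gamma(1)^2] / det = [(4.2654)(1.7187) - (-2.2313)^2] / 13.21493747 = 2.35224329 / 13.21493747 = 0.178
So phi_hat = [-0.4300, 0.1780].
Therefore phi_hat_2 = 0.1780.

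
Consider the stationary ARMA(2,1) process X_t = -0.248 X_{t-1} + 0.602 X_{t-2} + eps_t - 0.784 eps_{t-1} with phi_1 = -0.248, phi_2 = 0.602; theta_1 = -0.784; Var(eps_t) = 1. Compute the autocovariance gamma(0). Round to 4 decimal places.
\gamma(0) = 6.6448

Multiply the model equation by X_{t-k} and take expectations. With theta_0 = psi_0 = 1 and psi_j the MA(infinity) weights, this gives
  gamma(k) - sum_i phi_i gamma(k-i) = c_k,
  c_k = sigma^2 * sum_{j=k..q} theta_j psi_{j-k}   (c_k = 0 for k > q),
using gamma(-m) = gamma(m).
psi-weights needed (psi_j = theta_j + sum_i phi_i psi_{j-i}):
  psi_1 = theta_1 + phi_1 = -0.784 + (-0.248) = -1.032
Right-hand sides:
  c_0 = sigma^2 (1 + theta_1 psi_1) = 1 * (1 + (-0.784)(-1.032)) = 1 * 1.809088 = 1.809088
  c_1 = sigma^2 theta_1 = 1 * (-0.784) = -0.784
  c_2 = 0
Equations for k = 0, 1, 2 (AR order 2, c_2 = 0):
  (E0) gamma(0) = phi_1 gamma(1) + phi_2 gamma(2) + c_0
  (E1) gamma(1) = phi_1 gamma(0) + phi_2 gamma(1) + c_1
  (E2) gamma(2) = phi_1 gamma(1) + phi_2 gamma(0)
From (E1): gamma(1) = A gamma(0) + B with
  A = phi_1 / (1 - phi_2) = -0.248 / 0.398 = -0.623116,   B = c_1 / (1 - phi_2) = -0.784 / 0.398 = -1.969849.
Insert (E2) into (E0): gamma(0) (1 - phi_2^2) = phi_1 (1 + phi_2) gamma(1) + c_0.
  phi_1 (1 + phi_2) = (-0.248)(1.602) = -0.397296,   1 - phi_2^2 = 0.637596.
Replace gamma(1) by A gamma(0) + B and collect gamma(0):
  gamma(0) [0.637596 - (-0.397296)(-0.623116)] = (-0.397296)(-1.969849) + 1.809088
  gamma(0) * 0.390035 = 2.591701
  gamma(0) = 2.591701 / 0.390035 = 6.644797.
Therefore gamma(0) = 6.6448 (to 4 decimal places).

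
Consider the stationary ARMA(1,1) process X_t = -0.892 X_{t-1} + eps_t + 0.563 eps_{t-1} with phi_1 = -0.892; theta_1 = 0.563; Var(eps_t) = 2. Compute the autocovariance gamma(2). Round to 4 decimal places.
\gamma(2) = 1.4299

Multiply the model equation by X_{t-k} and take expectations. With theta_0 = psi_0 = 1 and psi_j the MA(infinity) weights, this gives
  gamma(k) - sum_i phi_i gamma(k-i) = c_k,
  c_k = sigma^2 * sum_{j=k..q} theta_j psi_{j-k}   (c_k = 0 for k > q),
using gamma(-m) = gamma(m).
psi-weights needed (psi_j = theta_j + sum_i phi_i psi_{j-i}):
  psi_1 = theta_1 + phi_1 = 0.563 + (-0.892) = -0.329
Right-hand sides:
  c_0 = sigma^2 (1 + theta_1 psi_1) = 2 * (1 + (0.563)(-0.329)) = 2 * 0.814773 = 1.629546
  c_1 = sigma^2 theta_1 = 2 * (0.563) = 1.126
  c_2 = 0
Equations for k = 0 and k = 1 (AR order 1):
  gamma(0) = phi_1 gamma(1) + c_0
  gamma(1) = phi_1 gamma(0) + c_1
Substituting the second into the first: gamma(0) (1 - phi_1^2) = c_0 + phi_1 c_1, so
  gamma(0) = (c_0 + phi_1 c_1) / (1 - phi_1^2) = (1.629546 + (-0.892)(1.126)) / (1 - (-0.892)^2) = 0.625154 / 0.204336 = 3.059441.
  gamma(1) = phi_1 gamma(0) + c_1 = (-0.892)(3.059441) + (1.126) = -1.603022.
For k = 2 (> q): gamma(2) = phi_1 gamma(1) = (-0.892)(-1.603022) = 1.429895.
Therefore gamma(2) = 1.4299 (to 4 decimal places).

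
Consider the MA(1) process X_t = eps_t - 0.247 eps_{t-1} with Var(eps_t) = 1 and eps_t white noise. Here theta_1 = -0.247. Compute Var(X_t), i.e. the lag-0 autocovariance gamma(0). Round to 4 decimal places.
\gamma(0) = 1.0610

For an MA(q) process X_t = eps_t + sum_i theta_i eps_{t-i} with
Var(eps_t) = sigma^2, the variance is
  gamma(0) = sigma^2 * (1 + sum_i theta_i^2).
  sum_i theta_i^2 = (-0.247)^2 = 0.061009.
  gamma(0) = 1 * (1 + 0.061009) = 1 * 1.061009 = 1.061009, which rounds to 1.0610.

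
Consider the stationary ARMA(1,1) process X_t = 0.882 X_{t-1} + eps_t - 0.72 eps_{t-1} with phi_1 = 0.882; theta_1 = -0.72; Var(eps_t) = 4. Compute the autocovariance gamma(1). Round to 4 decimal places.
\gamma(1) = 1.0649

Multiply the model equation by X_{t-k} and take expectations. With theta_0 = psi_0 = 1 and psi_j the MA(infinity) weights, this gives
  gamma(k) - sum_i phi_i gamma(k-i) = c_k,
  c_k = sigma^2 * sum_{j=k..q} theta_j psi_{j-k}   (c_k = 0 for k > q),
using gamma(-m) = gamma(m).
psi-weights needed (psi_j = theta_j + sum_i phi_i psi_{j-i}):
  psi_1 = theta_1 + phi_1 = -0.72 + (0.882) = 0.162
Right-hand sides:
  c_0 = sigma^2 (1 + theta_1 psi_1) = 4 * (1 + (-0.72)(0.162)) = 4 * 0.88336 = 3.53344
  c_1 = sigma^2 theta_1 = 4 * (-0.72) = -2.88
  c_2 = 0
Equations for k = 0 and k = 1 (AR order 1):
  gamma(0) = phi_1 gamma(1) + c_0
  gamma(1) = phi_1 gamma(0) + c_1
Substituting the second into the first: gamma(0) (1 - phi_1^2) = c_0 + phi_1 c_1, so
  gamma(0) = (c_0 + phi_1 c_1) / (1 - phi_1^2) = (3.53344 + (0.882)(-2.88)) / (1 - (0.882)^2) = 0.99328 / 0.222076 = 4.472703.
  gamma(1) = phi_1 gamma(0) + c_1 = (0.882)(4.472703) + (-2.88) = 1.064924.
Therefore gamma(1) = 1.0649 (to 4 decimal places).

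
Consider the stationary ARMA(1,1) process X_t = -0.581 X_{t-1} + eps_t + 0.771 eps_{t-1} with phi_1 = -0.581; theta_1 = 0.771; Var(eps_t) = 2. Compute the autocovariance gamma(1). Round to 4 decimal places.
\gamma(1) = 0.3167

Multiply the model equation by X_{t-k} and take expectations. With theta_0 = psi_0 = 1 and psi_j the MA(infinity) weights, this gives
  gamma(k) - sum_i phi_i gamma(k-i) = c_k,
  c_k = sigma^2 * sum_{j=k..q} theta_j psi_{j-k}   (c_k = 0 for k > q),
using gamma(-m) = gamma(m).
psi-weights needed (psi_j = theta_j + sum_i phi_i psi_{j-i}):
  psi_1 = theta_1 + phi_1 = 0.771 + (-0.581) = 0.19
Right-hand sides:
  c_0 = sigma^2 (1 + theta_1 psi_1) = 2 * (1 + (0.771)(0.19)) = 2 * 1.14649 = 2.29298
  c_1 = sigma^2 theta_1 = 2 * (0.771) = 1.542
  c_2 = 0
Equations for k = 0 and k = 1 (AR order 1):
  gamma(0) = phi_1 gamma(1) + c_0
  gamma(1) = phi_1 gamma(0) + c_1
Substituting the second into the first: gamma(0) (1 - phi_1^2) = c_0 + phi_1 c_1, so
  gamma(0) = (c_0 + phi_1 c_1) / (1 - phi_1^2) = (2.29298 + (-0.581)(1.542)) / (1 - (-0.581)^2) = 1.397078 / 0.662439 = 2.108991.
  gamma(1) = phi_1 gamma(0) + c_1 = (-0.581)(2.108991) + (1.542) = 0.316676.
Therefore gamma(1) = 0.3167 (to 4 decimal places).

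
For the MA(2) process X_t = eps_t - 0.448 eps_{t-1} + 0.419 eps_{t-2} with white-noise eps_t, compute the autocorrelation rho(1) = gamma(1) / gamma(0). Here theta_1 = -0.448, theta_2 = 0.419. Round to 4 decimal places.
\rho(1) = -0.4619

For an MA(q) process with theta_0 = 1, the autocovariance is
  gamma(k) = sigma^2 * sum_{i=0..q-k} theta_i * theta_{i+k},
and rho(k) = gamma(k) / gamma(0). Sigma^2 cancels.
  numerator   = (1)*(-0.448) + (-0.448)*(0.419) = -0.635712.
  denominator = (1)^2 + (-0.448)^2 + (0.419)^2 = 1.376265.
  rho(1) = -0.635712 / 1.376265 = -0.4619.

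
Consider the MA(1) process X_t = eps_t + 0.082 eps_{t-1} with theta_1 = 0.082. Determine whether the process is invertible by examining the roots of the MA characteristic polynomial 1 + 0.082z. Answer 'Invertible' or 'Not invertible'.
\text{Invertible}

The MA(q) characteristic polynomial is P(z) = 1 + 0.082z.
Invertibility requires all roots to lie outside the unit circle, i.e. |z| > 1 for every root.
This is linear in z: 1 + (0.082) z = 0  =>  z = -1/(0.082) = -12.195122,  |z| = 12.195122.
Moduli of all roots: 12.1951.
All moduli strictly greater than 1? Yes.
Verdict: Invertible.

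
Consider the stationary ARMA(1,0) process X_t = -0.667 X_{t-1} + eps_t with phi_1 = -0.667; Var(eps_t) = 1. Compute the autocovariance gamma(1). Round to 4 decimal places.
\gamma(1) = -1.2016

Multiply the model equation by X_{t-k} and take expectations. With theta_0 = psi_0 = 1 and psi_j the MA(infinity) weights, this gives
  gamma(k) - sum_i phi_i gamma(k-i) = c_k,
  c_k = sigma^2 * sum_{j=k..q} theta_j psi_{j-k}   (c_k = 0 for k > q),
using gamma(-m) = gamma(m).
Pure AR (q = 0): c_0 = sigma^2 = 1, c_k = 0 for k >= 1.
Equations for k = 0 and k = 1 (AR order 1):
  gamma(0) = phi_1 gamma(1) + c_0
  gamma(1) = phi_1 gamma(0) + c_1
Substituting the second into the first: gamma(0) (1 - phi_1^2) = c_0 + phi_1 c_1, so
  gamma(0) = c_0 / (1 - phi_1^2) = 1 / (1 - (-0.667)^2) = 1 / 0.555111 = 1.801442.
  gamma(1) = phi_1 gamma(0) = (-0.667)(1.801442) = -1.201561.
Therefore gamma(1) = -1.2016 (to 4 decimal places).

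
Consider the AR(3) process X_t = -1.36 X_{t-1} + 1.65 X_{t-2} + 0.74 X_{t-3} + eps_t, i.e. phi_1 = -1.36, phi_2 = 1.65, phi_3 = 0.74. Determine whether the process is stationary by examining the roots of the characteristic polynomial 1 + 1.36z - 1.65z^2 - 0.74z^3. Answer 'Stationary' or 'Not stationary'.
\text{Not stationary}

The AR(p) characteristic polynomial is P(z) = 1 + 1.36z - 1.65z^2 - 0.74z^3.
Stationarity requires all roots to lie outside the unit circle, i.e. |z| > 1 for every root.
Degree 3: look for a simple real root z0 first, then factor out (1 - z/z0) and solve the remaining quadratic.
Testing z0 = -0.5: P(-0.5) = 1 + (1.36)(-0.5) + (-1.65)(-0.5)^2 + (-0.74)(-0.5)^3
  = 1 + (-0.68) + (-0.4125) + (0.0925) = 0.  So z_0 = -0.5 is a root, |z_0| = 0.5.
Divide out the factor (1 + 2 z) = (1 - z/z0) (since 1/z0 = -2):
  P(z) = (1 + 2 z)(1 + (-0.64) z + (-0.37) z^2)
  [check: z-coef -0.64 - (-2) = 1.36; z^2-coef -0.37 - (-2)(-0.64) = -1.65; z^3-coef -(-2)(-0.37) = -0.74.]
Remaining roots from the quadratic factor 1 + (-0.64) z + (-0.37) z^2:
  Set 1 + (-0.64) z + (-0.37) z^2 = 0, i.e. a z^2 + b z + c = 0 with a = -0.37, b = -0.64, c = 1.
  Discriminant D = b^2 - 4ac = (-0.64)^2 - 4*(-0.37)*1 = 0.4096 - (-1.48) = 1.8896.
  D >= 0, so the roots are real: z = (-b +/- sqrt(D)) / (2a) = (0.64 +/- 1.374627) / (-0.74).
    z_1 = (0.64 + 1.374627) / (-0.74) = -2.7225,   |z_1| = 2.7225.
    z_2 = (0.64 - 1.374627) / (-0.74) = 0.9927,   |z_2| = 0.9927.
Moduli of all roots: 0.5000, 2.7225, 0.9927.
All moduli strictly greater than 1? No.
Verdict: Not stationary.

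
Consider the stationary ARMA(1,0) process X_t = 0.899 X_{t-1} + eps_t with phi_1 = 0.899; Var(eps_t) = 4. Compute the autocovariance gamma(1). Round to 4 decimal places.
\gamma(1) = 18.7488

Multiply the model equation by X_{t-k} and take expectations. With theta_0 = psi_0 = 1 and psi_j the MA(infinity) weights, this gives
  gamma(k) - sum_i phi_i gamma(k-i) = c_k,
  c_k = sigma^2 * sum_{j=k..q} theta_j psi_{j-k}   (c_k = 0 for k > q),
using gamma(-m) = gamma(m).
Pure AR (q = 0): c_0 = sigma^2 = 4, c_k = 0 for k >= 1.
Equations for k = 0 and k = 1 (AR order 1):
  gamma(0) = phi_1 gamma(1) + c_0
  gamma(1) = phi_1 gamma(0) + c_1
Substituting the second into the first: gamma(0) (1 - phi_1^2) = c_0 + phi_1 c_1, so
  gamma(0) = c_0 / (1 - phi_1^2) = 4 / (1 - (0.899)^2) = 4 / 0.191799 = 20.855166.
  gamma(1) = phi_1 gamma(0) = (0.899)(20.855166) = 18.748794.
Therefore gamma(1) = 18.7488 (to 4 decimal places).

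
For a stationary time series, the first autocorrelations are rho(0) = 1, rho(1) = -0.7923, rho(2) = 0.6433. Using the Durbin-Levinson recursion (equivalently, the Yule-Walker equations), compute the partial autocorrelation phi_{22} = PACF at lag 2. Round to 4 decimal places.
\phi_{22} = 0.0418

The PACF at lag k is phi_{kk}, the last component of the solution
to the Yule-Walker system G_k phi = r_k where
  (G_k)_{ij} = rho(|i - j|), (r_k)_i = rho(i), i,j = 1..k.
Equivalently, Durbin-Levinson gives phi_{kk} iteratively:
  phi_{11} = rho(1)
  phi_{kk} = [rho(k) - sum_{j=1..k-1} phi_{k-1,j} rho(k-j)]
            / [1 - sum_{j=1..k-1} phi_{k-1,j} rho(j)],
  phi_{k,j} = phi_{k-1,j} - phi_{kk} phi_{k-1,k-j},  j = 1..k-1.
Step k = 1:
  phi_11 = rho(1) = -0.7923.
Step k = 2:
  phi_22 = [rho(2) - phi_11 rho(1)] / [1 - phi_11 rho(1)] = [0.6433 - (-0.7923)(-0.7923)] / [1 - (-0.7923)(-0.7923)]
         = 0.01556071 / 0.37226071 = 0.0418.
Therefore phi_{22} = 0.0418.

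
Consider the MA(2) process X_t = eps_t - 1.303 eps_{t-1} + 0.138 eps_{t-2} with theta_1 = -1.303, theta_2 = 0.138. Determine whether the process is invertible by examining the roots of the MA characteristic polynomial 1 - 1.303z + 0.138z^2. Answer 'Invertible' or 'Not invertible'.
\text{Not invertible}

The MA(q) characteristic polynomial is P(z) = 1 - 1.303z + 0.138z^2.
Invertibility requires all roots to lie outside the unit circle, i.e. |z| > 1 for every root.
Set 1 + (-1.303) z + (0.138) z^2 = 0, i.e. a z^2 + b z + c = 0 with a = 0.138, b = -1.303, c = 1.
Discriminant D = b^2 - 4ac = (-1.303)^2 - 4*(0.138)*1 = 1.697809 - (0.552) = 1.145809.
D >= 0, so the roots are real: z = (-b +/- sqrt(D)) / (2a) = (1.303 +/- 1.070425) / (0.276).
  z_1 = (1.303 + 1.070425) / (0.276) = 8.5994,   |z_1| = 8.5994.
  z_2 = (1.303 - 1.070425) / (0.276) = 0.8427,   |z_2| = 0.8427.
Moduli of all roots: 8.5994, 0.8427.
All moduli strictly greater than 1? No.
Verdict: Not invertible.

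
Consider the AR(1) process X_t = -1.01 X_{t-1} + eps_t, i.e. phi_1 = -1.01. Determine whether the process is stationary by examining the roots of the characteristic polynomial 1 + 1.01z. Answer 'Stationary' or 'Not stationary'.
\text{Not stationary}

The AR(p) characteristic polynomial is P(z) = 1 + 1.01z.
Stationarity requires all roots to lie outside the unit circle, i.e. |z| > 1 for every root.
This is linear in z: 1 + (1.01) z = 0  =>  z = -1/(1.01) = -0.990099,  |z| = 0.990099.
Moduli of all roots: 0.9901.
All moduli strictly greater than 1? No.
Verdict: Not stationary.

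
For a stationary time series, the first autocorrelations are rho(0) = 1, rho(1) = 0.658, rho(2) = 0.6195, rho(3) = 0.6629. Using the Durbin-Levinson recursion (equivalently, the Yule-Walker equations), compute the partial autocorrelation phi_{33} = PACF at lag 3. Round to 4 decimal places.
\phi_{33} = 0.3419

The PACF at lag k is phi_{kk}, the last component of the solution
to the Yule-Walker system G_k phi = r_k where
  (G_k)_{ij} = rho(|i - j|), (r_k)_i = rho(i), i,j = 1..k.
Equivalently, Durbin-Levinson gives phi_{kk} iteratively:
  phi_{11} = rho(1)
  phi_{kk} = [rho(k) - sum_{j=1..k-1} phi_{k-1,j} rho(k-j)]
            / [1 - sum_{j=1..k-1} phi_{k-1,j} rho(j)],
  phi_{k,j} = phi_{k-1,j} - phi_{kk} phi_{k-1,k-j},  j = 1..k-1.
Step k = 1:
  phi_11 = rho(1) = 0.658.
Step k = 2:
  phi_22 = [rho(2) - phi_11 rho(1)] / [1 - phi_11 rho(1)] = [0.6195 - (0.658)(0.658)] / [1 - (0.658)(0.658)]
         = 0.186536 / 0.567036 = 0.328967.
  Update: phi_21 = phi_11 - phi_22 phi_11 = 0.658 - (0.328967)(0.658) = 0.44154.
Step k = 3:
  phi_33 = [rho(3) - phi_21 rho(2) - phi_22 rho(1)] / [1 - phi_21 rho(1) - phi_22 rho(2)]
    numerator   = 0.6629 - (0.44154)(0.6195) - (0.328967)(0.658) = 0.17290592
    denominator = 1 - (0.44154)(0.658) - (0.328967)(0.6195) = 0.50567186
  phi_33 = 0.17290592 / 0.50567186 = 0.3419.
Therefore phi_{33} = 0.3419.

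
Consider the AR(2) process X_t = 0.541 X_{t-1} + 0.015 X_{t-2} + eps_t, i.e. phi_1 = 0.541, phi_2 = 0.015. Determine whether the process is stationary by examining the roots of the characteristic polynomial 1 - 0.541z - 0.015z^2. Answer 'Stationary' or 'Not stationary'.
\text{Stationary}

The AR(p) characteristic polynomial is P(z) = 1 - 0.541z - 0.015z^2.
Stationarity requires all roots to lie outside the unit circle, i.e. |z| > 1 for every root.
Set 1 + (-0.541) z + (-0.015) z^2 = 0, i.e. a z^2 + b z + c = 0 with a = -0.015, b = -0.541, c = 1.
Discriminant D = b^2 - 4ac = (-0.541)^2 - 4*(-0.015)*1 = 0.292681 - (-0.06) = 0.352681.
D >= 0, so the roots are real: z = (-b +/- sqrt(D)) / (2a) = (0.541 +/- 0.59387) / (-0.03).
  z_1 = (0.541 + 0.59387) / (-0.03) = -37.829,   |z_1| = 37.829.
  z_2 = (0.541 - 0.59387) / (-0.03) = 1.7623,   |z_2| = 1.7623.
Moduli of all roots: 37.8290, 1.7623.
All moduli strictly greater than 1? Yes.
Verdict: Stationary.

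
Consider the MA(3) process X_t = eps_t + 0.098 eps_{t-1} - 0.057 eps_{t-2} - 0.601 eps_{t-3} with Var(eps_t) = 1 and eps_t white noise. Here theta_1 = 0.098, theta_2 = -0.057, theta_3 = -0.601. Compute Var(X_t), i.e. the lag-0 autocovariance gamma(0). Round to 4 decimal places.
\gamma(0) = 1.3741

For an MA(q) process X_t = eps_t + sum_i theta_i eps_{t-i} with
Var(eps_t) = sigma^2, the variance is
  gamma(0) = sigma^2 * (1 + sum_i theta_i^2).
  sum_i theta_i^2 = (0.098)^2 + (-0.057)^2 + (-0.601)^2 = 0.009604 + 0.003249 + 0.361201 = 0.374054.
  gamma(0) = 1 * (1 + 0.374054) = 1 * 1.374054 = 1.374054, which rounds to 1.3741.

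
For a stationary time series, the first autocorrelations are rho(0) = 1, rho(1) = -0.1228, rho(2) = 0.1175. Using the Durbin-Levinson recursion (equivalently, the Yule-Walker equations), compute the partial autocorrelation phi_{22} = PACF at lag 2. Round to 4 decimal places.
\phi_{22} = 0.1040

The PACF at lag k is phi_{kk}, the last component of the solution
to the Yule-Walker system G_k phi = r_k where
  (G_k)_{ij} = rho(|i - j|), (r_k)_i = rho(i), i,j = 1..k.
Equivalently, Durbin-Levinson gives phi_{kk} iteratively:
  phi_{11} = rho(1)
  phi_{kk} = [rho(k) - sum_{j=1..k-1} phi_{k-1,j} rho(k-j)]
            / [1 - sum_{j=1..k-1} phi_{k-1,j} rho(j)],
  phi_{k,j} = phi_{k-1,j} - phi_{kk} phi_{k-1,k-j},  j = 1..k-1.
Step k = 1:
  phi_11 = rho(1) = -0.1228.
Step k = 2:
  phi_22 = [rho(2) - phi_11 rho(1)] / [1 - phi_11 rho(1)] = [0.1175 - (-0.1228)(-0.1228)] / [1 - (-0.1228)(-0.1228)]
         = 0.10242016 / 0.98492016 = 0.104.
Therefore phi_{22} = 0.1040.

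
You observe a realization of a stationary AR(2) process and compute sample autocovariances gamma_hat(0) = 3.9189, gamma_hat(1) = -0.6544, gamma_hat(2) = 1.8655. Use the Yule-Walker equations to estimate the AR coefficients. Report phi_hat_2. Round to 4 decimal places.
\hat\phi_{2} = 0.4610

The Yule-Walker equations for an AR(p) process read, in matrix form,
  Gamma_p phi = r_p,   with   (Gamma_p)_{ij} = gamma(|i - j|),
                       (r_p)_i = gamma(i),   i,j = 1..p.
Substitute the sample gammas (Toeplitz matrix and right-hand side of size 2):
  Gamma_p = [[3.9189, -0.6544], [-0.6544, 3.9189]]
  r_p     = [-0.6544, 1.8655]
Written out:
  3.9189 phi_1 - 0.6544 phi_2 = -0.6544
  -0.6544 phi_1 + 3.9189 phi_2 = 1.8655
Solve by Cramer's rule:
  det = gamma(0)^2 - gamma(1)^2 = (3.9189)^2 - (-0.6544)^2 = 15.35777721 - 0.42823936 = 14.92953785
  phi_hat_1 = [gamma(1) gamma(0) - gamma(1) gamma(2)] / det = [(-0.6544)(3.9189) - (-0.6544)(1.8655)] / 14.92953785 = -1.34374496 / 14.92953785 = -0.09
  phi_hat_2 = [gamma(0) gamma(2) - gamma(1)^2] / det = [(3.9189)(1.8655) - (-0.6544)^2] / 14.92953785 = 6.88246859 / 14.92953785 = 0.461
So phi_hat = [-0.0900, 0.4610].
Therefore phi_hat_2 = 0.4610.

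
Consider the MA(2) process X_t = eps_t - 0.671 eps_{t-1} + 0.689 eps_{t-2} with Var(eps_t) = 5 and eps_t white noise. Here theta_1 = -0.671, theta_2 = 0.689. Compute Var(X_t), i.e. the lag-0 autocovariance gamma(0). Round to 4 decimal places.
\gamma(0) = 9.6248

For an MA(q) process X_t = eps_t + sum_i theta_i eps_{t-i} with
Var(eps_t) = sigma^2, the variance is
  gamma(0) = sigma^2 * (1 + sum_i theta_i^2).
  sum_i theta_i^2 = (-0.671)^2 + (0.689)^2 = 0.450241 + 0.474721 = 0.924962.
  gamma(0) = 5 * (1 + 0.924962) = 5 * 1.924962 = 9.62481, which rounds to 9.6248.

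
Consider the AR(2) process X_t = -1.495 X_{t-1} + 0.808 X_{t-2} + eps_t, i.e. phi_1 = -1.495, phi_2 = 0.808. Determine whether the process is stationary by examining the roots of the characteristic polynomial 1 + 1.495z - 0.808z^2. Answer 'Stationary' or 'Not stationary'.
\text{Not stationary}

The AR(p) characteristic polynomial is P(z) = 1 + 1.495z - 0.808z^2.
Stationarity requires all roots to lie outside the unit circle, i.e. |z| > 1 for every root.
Set 1 + (1.495) z + (-0.808) z^2 = 0, i.e. a z^2 + b z + c = 0 with a = -0.808, b = 1.495, c = 1.
Discriminant D = b^2 - 4ac = (1.495)^2 - 4*(-0.808)*1 = 2.235025 - (-3.232) = 5.467025.
D >= 0, so the roots are real: z = (-b +/- sqrt(D)) / (2a) = (-1.495 +/- 2.338167) / (-1.616).
  z_1 = (-1.495 + 2.338167) / (-1.616) = -0.5218,   |z_1| = 0.5218.
  z_2 = (-1.495 - 2.338167) / (-1.616) = 2.372,   |z_2| = 2.372.
Moduli of all roots: 0.5218, 2.3720.
All moduli strictly greater than 1? No.
Verdict: Not stationary.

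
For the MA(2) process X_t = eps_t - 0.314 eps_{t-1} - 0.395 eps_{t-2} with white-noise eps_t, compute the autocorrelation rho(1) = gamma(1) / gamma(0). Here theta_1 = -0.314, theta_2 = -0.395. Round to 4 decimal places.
\rho(1) = -0.1514

For an MA(q) process with theta_0 = 1, the autocovariance is
  gamma(k) = sigma^2 * sum_{i=0..q-k} theta_i * theta_{i+k},
and rho(k) = gamma(k) / gamma(0). Sigma^2 cancels.
  numerator   = (1)*(-0.314) + (-0.314)*(-0.395) = -0.18997.
  denominator = (1)^2 + (-0.314)^2 + (-0.395)^2 = 1.254621.
  rho(1) = -0.18997 / 1.254621 = -0.1514.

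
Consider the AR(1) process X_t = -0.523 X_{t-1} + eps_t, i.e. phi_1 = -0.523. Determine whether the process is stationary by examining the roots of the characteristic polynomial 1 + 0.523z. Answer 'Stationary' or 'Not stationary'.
\text{Stationary}

The AR(p) characteristic polynomial is P(z) = 1 + 0.523z.
Stationarity requires all roots to lie outside the unit circle, i.e. |z| > 1 for every root.
This is linear in z: 1 + (0.523) z = 0  =>  z = -1/(0.523) = -1.912046,  |z| = 1.912046.
Moduli of all roots: 1.9120.
All moduli strictly greater than 1? Yes.
Verdict: Stationary.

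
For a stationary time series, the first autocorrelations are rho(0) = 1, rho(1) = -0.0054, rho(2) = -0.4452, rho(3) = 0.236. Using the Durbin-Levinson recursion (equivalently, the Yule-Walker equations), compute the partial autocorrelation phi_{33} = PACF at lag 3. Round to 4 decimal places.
\phi_{33} = 0.2870

The PACF at lag k is phi_{kk}, the last component of the solution
to the Yule-Walker system G_k phi = r_k where
  (G_k)_{ij} = rho(|i - j|), (r_k)_i = rho(i), i,j = 1..k.
Equivalently, Durbin-Levinson gives phi_{kk} iteratively:
  phi_{11} = rho(1)
  phi_{kk} = [rho(k) - sum_{j=1..k-1} phi_{k-1,j} rho(k-j)]
            / [1 - sum_{j=1..k-1} phi_{k-1,j} rho(j)],
  phi_{k,j} = phi_{k-1,j} - phi_{kk} phi_{k-1,k-j},  j = 1..k-1.
Step k = 1:
  phi_11 = rho(1) = -0.0054.
Step k = 2:
  phi_22 = [rho(2) - phi_11 rho(1)] / [1 - phi_11 rho(1)] = [-0.4452 - (-0.0054)(-0.0054)] / [1 - (-0.0054)(-0.0054)]
         = -0.44522916 / 0.99997084 = -0.445242.
  Update: phi_21 = phi_11 - phi_22 phi_11 = -0.0054 - (-0.445242)(-0.0054) = -0.007804.
Step k = 3:
  phi_33 = [rho(3) - phi_21 rho(2) - phi_22 rho(1)] / [1 - phi_21 rho(1) - phi_22 rho(2)]
    numerator   = 0.236 - (-0.007804)(-0.4452) - (-0.445242)(-0.0054) = 0.23012121
    denominator = 1 - (-0.007804)(-0.0054) - (-0.445242)(-0.4452) = 0.80173605
  phi_33 = 0.23012121 / 0.80173605 = 0.287.
Therefore phi_{33} = 0.2870.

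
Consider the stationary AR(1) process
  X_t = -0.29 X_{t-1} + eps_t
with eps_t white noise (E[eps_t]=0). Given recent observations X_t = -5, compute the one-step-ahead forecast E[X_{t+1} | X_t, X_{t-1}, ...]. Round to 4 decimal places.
E[X_{t+1} \mid \mathcal F_t] = 1.4500

For an AR(p) model X_t = c + sum_i phi_i X_{t-i} + eps_t, the
one-step-ahead conditional mean is
  E[X_{t+1} | X_t, ...] = c + sum_i phi_i X_{t+1-i}.
Substitute known values:
  E[X_{t+1} | ...] = (-0.29) * (-5)
                   = 1.4500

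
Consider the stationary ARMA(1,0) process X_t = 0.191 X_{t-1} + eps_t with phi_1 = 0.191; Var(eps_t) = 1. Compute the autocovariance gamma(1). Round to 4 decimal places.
\gamma(1) = 0.1982

Multiply the model equation by X_{t-k} and take expectations. With theta_0 = psi_0 = 1 and psi_j the MA(infinity) weights, this gives
  gamma(k) - sum_i phi_i gamma(k-i) = c_k,
  c_k = sigma^2 * sum_{j=k..q} theta_j psi_{j-k}   (c_k = 0 for k > q),
using gamma(-m) = gamma(m).
Pure AR (q = 0): c_0 = sigma^2 = 1, c_k = 0 for k >= 1.
Equations for k = 0 and k = 1 (AR order 1):
  gamma(0) = phi_1 gamma(1) + c_0
  gamma(1) = phi_1 gamma(0) + c_1
Substituting the second into the first: gamma(0) (1 - phi_1^2) = c_0 + phi_1 c_1, so
  gamma(0) = c_0 / (1 - phi_1^2) = 1 / (1 - (0.191)^2) = 1 / 0.963519 = 1.037862.
  gamma(1) = phi_1 gamma(0) = (0.191)(1.037862) = 0.198232.
Therefore gamma(1) = 0.1982 (to 4 decimal places).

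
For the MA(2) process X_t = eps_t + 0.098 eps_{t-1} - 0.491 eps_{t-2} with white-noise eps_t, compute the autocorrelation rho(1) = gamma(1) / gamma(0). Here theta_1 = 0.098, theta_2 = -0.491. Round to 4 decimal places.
\rho(1) = 0.0399

For an MA(q) process with theta_0 = 1, the autocovariance is
  gamma(k) = sigma^2 * sum_{i=0..q-k} theta_i * theta_{i+k},
and rho(k) = gamma(k) / gamma(0). Sigma^2 cancels.
  numerator   = (1)*(0.098) + (0.098)*(-0.491) = 0.049882.
  denominator = (1)^2 + (0.098)^2 + (-0.491)^2 = 1.250685.
  rho(1) = 0.049882 / 1.250685 = 0.0399.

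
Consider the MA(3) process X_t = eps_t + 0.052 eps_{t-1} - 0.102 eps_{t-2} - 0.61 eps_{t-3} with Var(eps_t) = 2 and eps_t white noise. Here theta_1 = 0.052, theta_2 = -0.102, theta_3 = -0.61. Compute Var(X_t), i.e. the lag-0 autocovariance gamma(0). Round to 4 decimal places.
\gamma(0) = 2.7704

For an MA(q) process X_t = eps_t + sum_i theta_i eps_{t-i} with
Var(eps_t) = sigma^2, the variance is
  gamma(0) = sigma^2 * (1 + sum_i theta_i^2).
  sum_i theta_i^2 = (0.052)^2 + (-0.102)^2 + (-0.61)^2 = 0.002704 + 0.010404 + 0.3721 = 0.385208.
  gamma(0) = 2 * (1 + 0.385208) = 2 * 1.385208 = 2.770416, which rounds to 2.7704.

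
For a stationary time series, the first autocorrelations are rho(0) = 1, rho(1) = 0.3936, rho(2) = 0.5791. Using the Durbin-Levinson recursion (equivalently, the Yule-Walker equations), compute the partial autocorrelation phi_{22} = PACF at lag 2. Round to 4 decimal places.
\phi_{22} = 0.5019

The PACF at lag k is phi_{kk}, the last component of the solution
to the Yule-Walker system G_k phi = r_k where
  (G_k)_{ij} = rho(|i - j|), (r_k)_i = rho(i), i,j = 1..k.
Equivalently, Durbin-Levinson gives phi_{kk} iteratively:
  phi_{11} = rho(1)
  phi_{kk} = [rho(k) - sum_{j=1..k-1} phi_{k-1,j} rho(k-j)]
            / [1 - sum_{j=1..k-1} phi_{k-1,j} rho(j)],
  phi_{k,j} = phi_{k-1,j} - phi_{kk} phi_{k-1,k-j},  j = 1..k-1.
Step k = 1:
  phi_11 = rho(1) = 0.3936.
Step k = 2:
  phi_22 = [rho(2) - phi_11 rho(1)] / [1 - phi_11 rho(1)] = [0.5791 - (0.3936)(0.3936)] / [1 - (0.3936)(0.3936)]
         = 0.42417904 / 0.84507904 = 0.5019.
Therefore phi_{22} = 0.5019.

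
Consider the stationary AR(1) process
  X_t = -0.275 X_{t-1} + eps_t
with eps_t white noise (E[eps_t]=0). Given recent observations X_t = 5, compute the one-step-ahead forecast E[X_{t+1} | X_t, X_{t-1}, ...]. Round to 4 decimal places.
E[X_{t+1} \mid \mathcal F_t] = -1.3750

For an AR(p) model X_t = c + sum_i phi_i X_{t-i} + eps_t, the
one-step-ahead conditional mean is
  E[X_{t+1} | X_t, ...] = c + sum_i phi_i X_{t+1-i}.
Substitute known values:
  E[X_{t+1} | ...] = (-0.275) * (5)
                   = -1.3750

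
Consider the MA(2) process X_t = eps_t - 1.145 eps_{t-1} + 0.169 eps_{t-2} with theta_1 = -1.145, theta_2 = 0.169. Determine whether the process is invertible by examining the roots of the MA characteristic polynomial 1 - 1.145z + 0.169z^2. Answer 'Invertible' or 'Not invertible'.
\text{Invertible}

The MA(q) characteristic polynomial is P(z) = 1 - 1.145z + 0.169z^2.
Invertibility requires all roots to lie outside the unit circle, i.e. |z| > 1 for every root.
Set 1 + (-1.145) z + (0.169) z^2 = 0, i.e. a z^2 + b z + c = 0 with a = 0.169, b = -1.145, c = 1.
Discriminant D = b^2 - 4ac = (-1.145)^2 - 4*(0.169)*1 = 1.311025 - (0.676) = 0.635025.
D >= 0, so the roots are real: z = (-b +/- sqrt(D)) / (2a) = (1.145 +/- 0.796885) / (0.338).
  z_1 = (1.145 + 0.796885) / (0.338) = 5.7452,   |z_1| = 5.7452.
  z_2 = (1.145 - 0.796885) / (0.338) = 1.0299,   |z_2| = 1.0299.
Moduli of all roots: 5.7452, 1.0299.
All moduli strictly greater than 1? Yes.
Verdict: Invertible.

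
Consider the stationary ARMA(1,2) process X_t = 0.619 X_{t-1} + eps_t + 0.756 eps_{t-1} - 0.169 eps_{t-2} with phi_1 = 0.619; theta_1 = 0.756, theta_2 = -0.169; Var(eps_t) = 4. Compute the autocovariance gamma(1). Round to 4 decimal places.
\gamma(1) = 11.1194

Multiply the model equation by X_{t-k} and take expectations. With theta_0 = psi_0 = 1 and psi_j the MA(infinity) weights, this gives
  gamma(k) - sum_i phi_i gamma(k-i) = c_k,
  c_k = sigma^2 * sum_{j=k..q} theta_j psi_{j-k}   (c_k = 0 for k > q),
using gamma(-m) = gamma(m).
psi-weights needed (psi_j = theta_j + sum_i phi_i psi_{j-i}):
  psi_1 = theta_1 + phi_1 = 0.756 + (0.619) = 1.375
  psi_2 = theta_2 + phi_1 psi_1 = -0.169 + (0.619)(1.375) = 0.682125
Right-hand sides:
  c_0 = sigma^2 (1 + theta_1 psi_1 + theta_2 psi_2) = 4 * (1 + (0.756)(1.375) + (-0.169)(0.682125)) = 4 * 1.924221 = 7.696884
  c_1 = sigma^2 (theta_1 + theta_2 psi_1) = 4 * (0.756 + (-0.169)(1.375)) = 2.0945
  c_2 = sigma^2 theta_2 = 4 * (-0.169) = -0.676
Equations for k = 0 and k = 1 (AR order 1):
  gamma(0) = phi_1 gamma(1) + c_0
  gamma(1) = phi_1 gamma(0) + c_1
Substituting the second into the first: gamma(0) (1 - phi_1^2) = c_0 + phi_1 c_1, so
  gamma(0) = (c_0 + phi_1 c_1) / (1 - phi_1^2) = (7.696884 + (0.619)(2.0945)) / (1 - (0.619)^2) = 8.993379 / 0.616839 = 14.579783.
  gamma(1) = phi_1 gamma(0) + c_1 = (0.619)(14.579783) + (2.0945) = 11.119386.
Therefore gamma(1) = 11.1194 (to 4 decimal places).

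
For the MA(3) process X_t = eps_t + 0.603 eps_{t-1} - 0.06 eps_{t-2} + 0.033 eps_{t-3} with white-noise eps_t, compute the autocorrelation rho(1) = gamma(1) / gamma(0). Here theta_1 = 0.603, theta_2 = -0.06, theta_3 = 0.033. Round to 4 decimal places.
\rho(1) = 0.4128

For an MA(q) process with theta_0 = 1, the autocovariance is
  gamma(k) = sigma^2 * sum_{i=0..q-k} theta_i * theta_{i+k},
and rho(k) = gamma(k) / gamma(0). Sigma^2 cancels.
  numerator   = (1)*(0.603) + (0.603)*(-0.06) + (-0.06)*(0.033) = 0.56484.
  denominator = (1)^2 + (0.603)^2 + (-0.06)^2 + (0.033)^2 = 1.368298.
  rho(1) = 0.56484 / 1.368298 = 0.4128.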